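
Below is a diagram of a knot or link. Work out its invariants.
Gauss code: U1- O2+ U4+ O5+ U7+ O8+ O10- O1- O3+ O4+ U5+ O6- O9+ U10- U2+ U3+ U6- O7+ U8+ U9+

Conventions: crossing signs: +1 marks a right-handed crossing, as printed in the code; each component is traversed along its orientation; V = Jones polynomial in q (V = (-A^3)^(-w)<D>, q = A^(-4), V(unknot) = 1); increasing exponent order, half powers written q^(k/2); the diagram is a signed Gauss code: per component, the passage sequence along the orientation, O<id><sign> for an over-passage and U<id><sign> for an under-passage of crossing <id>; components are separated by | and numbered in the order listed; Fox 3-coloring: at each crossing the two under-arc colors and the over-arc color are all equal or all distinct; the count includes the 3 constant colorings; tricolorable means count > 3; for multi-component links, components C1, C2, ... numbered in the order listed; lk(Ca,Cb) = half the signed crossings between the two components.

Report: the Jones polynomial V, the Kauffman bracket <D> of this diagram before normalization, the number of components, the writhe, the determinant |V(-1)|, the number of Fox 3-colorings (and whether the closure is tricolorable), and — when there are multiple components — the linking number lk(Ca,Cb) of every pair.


Jones polynomial: V(q) = q - q^2 + 2q^3 - q^4 + q^5 - q^6
<D> = -A^-12 + A^-8 - A^-4 + 2 - A^4 + A^8; writhe +4
components 1, writhe +4 (10 crossings)
3-colorings: 3 of 3^10, det 7 — not tricolorable
note: V spans 5 powers of q: at least 5 crossings in any diagram


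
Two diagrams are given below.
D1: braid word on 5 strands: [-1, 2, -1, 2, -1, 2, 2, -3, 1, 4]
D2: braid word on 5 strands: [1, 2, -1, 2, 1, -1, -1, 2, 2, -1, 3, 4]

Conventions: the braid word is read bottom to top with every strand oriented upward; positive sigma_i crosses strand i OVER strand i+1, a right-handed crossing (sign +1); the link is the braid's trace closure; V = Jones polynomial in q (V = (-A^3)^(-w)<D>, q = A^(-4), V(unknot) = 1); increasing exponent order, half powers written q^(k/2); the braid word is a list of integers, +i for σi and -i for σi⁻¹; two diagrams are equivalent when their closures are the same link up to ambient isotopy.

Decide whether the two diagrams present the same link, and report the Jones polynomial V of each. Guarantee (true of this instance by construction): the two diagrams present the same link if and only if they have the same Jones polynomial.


same link: yes
V(D1) = q^-1 - 1 + 2q - 2q^2 + 2q^3 - 2q^4 + q^5  [10 crossings, <D> = A^-14 - 2A^-10 + 2A^-6 - 2A^-2 + 2A^2 - A^6 + A^10, w = +2]
V(D2) = q^-1 - 1 + 2q - 2q^2 + 2q^3 - 2q^4 + q^5  (w +4, c 12, <D> = A^-8 - 2A^-4 + 2 - 2A^4 + 2A^8 - A^12 + A^16)
note: from 10 to 12 crossings by R-moves: one link, two diagrams


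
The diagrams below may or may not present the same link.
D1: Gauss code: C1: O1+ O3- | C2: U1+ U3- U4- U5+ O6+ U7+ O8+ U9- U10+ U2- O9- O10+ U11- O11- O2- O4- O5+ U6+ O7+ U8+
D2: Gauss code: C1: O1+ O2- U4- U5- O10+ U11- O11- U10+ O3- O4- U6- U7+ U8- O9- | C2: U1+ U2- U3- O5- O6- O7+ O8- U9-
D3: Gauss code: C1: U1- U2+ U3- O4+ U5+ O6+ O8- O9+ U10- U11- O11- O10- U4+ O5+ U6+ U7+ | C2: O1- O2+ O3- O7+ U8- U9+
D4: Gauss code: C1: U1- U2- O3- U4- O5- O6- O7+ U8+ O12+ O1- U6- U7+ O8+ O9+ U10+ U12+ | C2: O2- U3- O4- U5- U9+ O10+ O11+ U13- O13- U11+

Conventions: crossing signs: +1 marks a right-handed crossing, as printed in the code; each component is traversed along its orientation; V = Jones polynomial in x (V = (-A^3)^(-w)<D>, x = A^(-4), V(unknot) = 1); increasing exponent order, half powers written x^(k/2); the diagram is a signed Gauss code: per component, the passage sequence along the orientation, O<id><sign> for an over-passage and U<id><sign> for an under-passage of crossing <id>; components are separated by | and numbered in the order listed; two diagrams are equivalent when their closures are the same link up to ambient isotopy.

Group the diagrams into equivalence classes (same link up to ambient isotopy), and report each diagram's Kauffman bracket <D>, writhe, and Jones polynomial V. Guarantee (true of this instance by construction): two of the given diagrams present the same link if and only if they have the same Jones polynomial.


grouping into links: {D1, D3} | {D2} | {D4}
V(D1) = -x^(1/2) - x^(3/2) - x^(5/2) + x^(9/2)  (w +1, c 11, <D> = -A^-15 + A^-7 + A^-3 + A)
V(D2) = -x^(-11/2) + x^(-9/2) - x^(-7/2) - x^(-3/2)  (w -5, c 11, <D> = A^-9 + A^-1 - A^3 + A^7)
V(D3) = -x^(1/2) - x^(3/2) - x^(5/2) + x^(9/2)  [11 crossings, <D> = -A^-15 + A^-7 + A^-3 + A, w = +1]
D4 (bracket A^-1 + A^7; 13 crossings at w = -1): V = -x^(-5/2) - x^(-1/2)
key observation: 3 classes among 4 diagrams; unequal V(x) rules out equality


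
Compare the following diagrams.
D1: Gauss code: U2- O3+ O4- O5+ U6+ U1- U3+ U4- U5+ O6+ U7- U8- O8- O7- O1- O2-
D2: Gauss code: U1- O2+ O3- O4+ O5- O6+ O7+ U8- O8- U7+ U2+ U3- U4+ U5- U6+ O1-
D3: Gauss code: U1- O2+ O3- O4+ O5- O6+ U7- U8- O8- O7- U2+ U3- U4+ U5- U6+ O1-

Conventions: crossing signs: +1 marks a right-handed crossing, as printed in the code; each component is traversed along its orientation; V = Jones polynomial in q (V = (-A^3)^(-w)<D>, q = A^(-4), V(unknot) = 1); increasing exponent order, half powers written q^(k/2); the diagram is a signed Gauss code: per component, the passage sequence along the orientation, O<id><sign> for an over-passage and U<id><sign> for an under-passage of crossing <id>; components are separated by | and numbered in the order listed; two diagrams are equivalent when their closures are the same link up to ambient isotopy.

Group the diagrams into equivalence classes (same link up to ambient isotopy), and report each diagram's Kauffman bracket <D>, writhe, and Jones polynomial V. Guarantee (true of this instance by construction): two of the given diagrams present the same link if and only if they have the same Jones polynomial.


equivalence classes: {D1, D2, D3}
D1 (bracket A^-6; 8 crossings at w = -2): V = 1
V(D2) = 1  (w 0, c 8, <D> = 1)
D3 (bracket A^-6; 8 crossings at w = -2): V = 1
key observation: all 3 diagrams share one V(q), hence one class


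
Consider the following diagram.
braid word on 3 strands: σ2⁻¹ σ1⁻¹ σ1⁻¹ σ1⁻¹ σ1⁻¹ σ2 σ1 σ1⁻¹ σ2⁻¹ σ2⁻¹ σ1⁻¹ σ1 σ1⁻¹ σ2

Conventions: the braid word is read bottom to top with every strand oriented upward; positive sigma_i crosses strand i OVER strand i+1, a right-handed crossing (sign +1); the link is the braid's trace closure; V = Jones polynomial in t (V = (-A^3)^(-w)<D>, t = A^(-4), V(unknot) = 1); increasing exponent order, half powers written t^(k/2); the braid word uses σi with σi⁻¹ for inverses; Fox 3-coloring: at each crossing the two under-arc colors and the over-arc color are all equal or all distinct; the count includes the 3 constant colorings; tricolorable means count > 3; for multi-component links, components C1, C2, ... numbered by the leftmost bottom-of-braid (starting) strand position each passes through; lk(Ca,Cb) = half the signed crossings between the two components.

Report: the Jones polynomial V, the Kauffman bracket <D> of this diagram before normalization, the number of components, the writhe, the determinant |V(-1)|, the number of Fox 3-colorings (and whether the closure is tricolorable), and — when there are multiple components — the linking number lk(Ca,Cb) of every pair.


V = -t^-7 + t^-6 - t^-5 + t^-4 + t^-2
<D> = A^-10 + A^-2 - A^2 + A^6 - A^10 (w = -6)
1 component over 14 crossings, w = -6
3 Fox colorings among 3^14, |V(-1)| = 5: not tricolorable
why: w = -6 shifts under R1 moves; the (-A^3)^(6) factor cancels that in V


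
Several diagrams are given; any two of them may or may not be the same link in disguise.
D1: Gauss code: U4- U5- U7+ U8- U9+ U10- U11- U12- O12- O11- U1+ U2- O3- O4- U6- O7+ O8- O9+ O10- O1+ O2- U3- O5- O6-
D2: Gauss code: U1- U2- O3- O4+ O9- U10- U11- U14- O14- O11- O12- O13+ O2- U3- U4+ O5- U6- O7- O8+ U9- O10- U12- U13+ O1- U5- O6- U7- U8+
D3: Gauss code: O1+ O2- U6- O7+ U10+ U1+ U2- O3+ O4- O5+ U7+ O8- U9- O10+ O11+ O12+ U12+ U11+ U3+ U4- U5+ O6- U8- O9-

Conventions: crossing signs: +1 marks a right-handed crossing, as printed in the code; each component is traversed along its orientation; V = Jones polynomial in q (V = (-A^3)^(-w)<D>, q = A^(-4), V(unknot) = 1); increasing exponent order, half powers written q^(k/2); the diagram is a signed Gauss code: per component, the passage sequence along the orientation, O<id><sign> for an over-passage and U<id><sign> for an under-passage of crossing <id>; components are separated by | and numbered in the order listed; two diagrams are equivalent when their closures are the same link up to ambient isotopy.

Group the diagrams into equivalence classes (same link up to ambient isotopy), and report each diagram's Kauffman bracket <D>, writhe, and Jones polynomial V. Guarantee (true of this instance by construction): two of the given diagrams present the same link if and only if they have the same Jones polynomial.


equivalence classes: {D1} | {D2} | {D3}
D1 (bracket A^-14 + A^-6 - A^-2; 12 crossings at w = -6): V = -q^-4 + q^-3 + q^-1
V(D2) = -q^-7 + q^-6 - q^-5 + q^-4 + q^-2  (w -8, c 14, <D> = A^-16 + A^-8 - A^-4 + 1 - A^4)
D3 (bracket -A^-6 + 2A^-2 - 2A^2 + 3A^6 - 2A^10 + 2A^14 - A^18; 12 crossings at w = +2): V = -q^-3 + 2q^-2 - 2q^-1 + 3 - 2q + 2q^2 - q^3
key observation: V(q) takes 3 values over 3 diagrams, fixing the grouping


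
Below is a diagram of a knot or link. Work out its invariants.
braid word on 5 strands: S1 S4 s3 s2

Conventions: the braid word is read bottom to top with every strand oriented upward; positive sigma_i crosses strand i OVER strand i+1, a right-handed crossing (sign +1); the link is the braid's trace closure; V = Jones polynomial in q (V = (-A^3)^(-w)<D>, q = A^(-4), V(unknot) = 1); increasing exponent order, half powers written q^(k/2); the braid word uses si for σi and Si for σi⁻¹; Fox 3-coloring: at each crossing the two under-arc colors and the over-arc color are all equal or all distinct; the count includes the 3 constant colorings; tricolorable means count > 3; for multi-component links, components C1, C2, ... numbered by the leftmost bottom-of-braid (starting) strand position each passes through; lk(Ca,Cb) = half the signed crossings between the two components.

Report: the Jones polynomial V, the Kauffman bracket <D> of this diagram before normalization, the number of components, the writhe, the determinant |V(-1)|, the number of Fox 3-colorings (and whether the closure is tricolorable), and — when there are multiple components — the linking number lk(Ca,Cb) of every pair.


Jones polynomial: V(q) = 1
<D> = 1; writhe 0
components 1, writhe 0 (4 crossings)
3-colorings: 3 of 3^4, det 1 — not tricolorable
note: |V(-1)| = 1: so not tricolorable, since 3 does not divide 1


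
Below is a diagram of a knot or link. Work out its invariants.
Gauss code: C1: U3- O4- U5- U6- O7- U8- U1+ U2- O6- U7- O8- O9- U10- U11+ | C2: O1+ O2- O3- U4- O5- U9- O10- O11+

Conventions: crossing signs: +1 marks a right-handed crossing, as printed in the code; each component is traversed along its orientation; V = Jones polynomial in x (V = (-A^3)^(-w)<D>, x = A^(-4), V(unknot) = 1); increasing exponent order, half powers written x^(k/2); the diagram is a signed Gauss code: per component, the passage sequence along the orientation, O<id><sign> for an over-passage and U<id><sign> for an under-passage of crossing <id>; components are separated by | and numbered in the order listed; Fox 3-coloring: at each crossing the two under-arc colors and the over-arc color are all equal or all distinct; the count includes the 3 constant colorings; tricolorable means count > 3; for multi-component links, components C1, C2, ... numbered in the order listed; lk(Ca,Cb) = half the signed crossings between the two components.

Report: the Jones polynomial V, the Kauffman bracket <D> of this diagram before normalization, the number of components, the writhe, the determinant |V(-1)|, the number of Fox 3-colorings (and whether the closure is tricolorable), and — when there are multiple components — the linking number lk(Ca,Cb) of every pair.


V = x^(-19/2) - 2x^(-17/2) + 2x^(-15/2) - 2x^(-13/2) + 2x^(-11/2) - 2x^(-9/2) - x^(-5/2)
<D> = A^-11 + 2A^-3 - 2A + 2A^5 - 2A^9 + 2A^13 - A^17 (w = -7)
2 components over 11 crossings, w = -7
lk(C1,C2): -2
9 Fox colorings among 3^11, |V(-1)| = 12: tricolorable
why: w = -7 shifts under R1 moves; the (-A^3)^(7) factor cancels that in V


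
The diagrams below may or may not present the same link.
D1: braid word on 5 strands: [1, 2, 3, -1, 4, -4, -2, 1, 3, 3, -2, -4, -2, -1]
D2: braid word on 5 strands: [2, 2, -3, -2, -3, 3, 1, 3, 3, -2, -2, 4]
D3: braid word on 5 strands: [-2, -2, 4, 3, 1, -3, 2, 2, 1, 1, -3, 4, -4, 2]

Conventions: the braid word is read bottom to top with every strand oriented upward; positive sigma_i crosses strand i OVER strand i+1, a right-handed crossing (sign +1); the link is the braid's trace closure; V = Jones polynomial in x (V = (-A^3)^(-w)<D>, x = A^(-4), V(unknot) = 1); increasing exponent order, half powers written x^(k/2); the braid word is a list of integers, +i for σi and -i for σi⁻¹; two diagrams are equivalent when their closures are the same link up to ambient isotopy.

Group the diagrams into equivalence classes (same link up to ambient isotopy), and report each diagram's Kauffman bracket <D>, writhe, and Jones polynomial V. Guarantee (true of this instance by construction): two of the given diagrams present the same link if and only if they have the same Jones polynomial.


grouping into links: {D1} | {D2} | {D3}
V(D1) = x + x^3 - x^4  (w 0, c 14, <D> = -A^-16 + A^-12 + A^-4)
V(D2) = 1  (w +2, c 12, <D> = A^6)
V(D3) = x - x^2 + 2x^3 - x^4 + x^5 - x^6  [14 crossings, <D> = -A^-12 + A^-8 - A^-4 + 2 - A^4 + A^8, w = +4]
why: 3 classes among 3 diagrams; unequal V(x) rules out equality


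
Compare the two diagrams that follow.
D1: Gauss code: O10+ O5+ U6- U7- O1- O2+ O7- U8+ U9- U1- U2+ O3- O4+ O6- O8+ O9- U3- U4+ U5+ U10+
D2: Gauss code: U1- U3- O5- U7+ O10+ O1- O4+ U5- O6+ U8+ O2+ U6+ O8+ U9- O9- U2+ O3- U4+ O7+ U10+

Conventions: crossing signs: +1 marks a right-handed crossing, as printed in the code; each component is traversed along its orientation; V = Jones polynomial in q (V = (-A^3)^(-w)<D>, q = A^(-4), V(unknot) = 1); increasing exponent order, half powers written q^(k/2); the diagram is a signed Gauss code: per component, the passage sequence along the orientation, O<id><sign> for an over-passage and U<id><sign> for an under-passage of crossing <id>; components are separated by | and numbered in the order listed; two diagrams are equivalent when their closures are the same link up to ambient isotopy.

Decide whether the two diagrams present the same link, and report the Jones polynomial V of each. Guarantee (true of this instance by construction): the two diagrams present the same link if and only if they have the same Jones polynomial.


equivalent: no
V(D1) = 1  (w 0, c 10, <D> = 1)
V(D2) = q^-1 - 1 + 2q - 3q^2 + 3q^3 - 2q^4 + 2q^5 - q^6  [10 crossings, <D> = -A^-18 + 2A^-14 - 2A^-10 + 3A^-6 - 3A^-2 + 2A^2 - A^6 + A^10, w = +2]
key observation: comparing 2 Jones polynomials yields 2 groups


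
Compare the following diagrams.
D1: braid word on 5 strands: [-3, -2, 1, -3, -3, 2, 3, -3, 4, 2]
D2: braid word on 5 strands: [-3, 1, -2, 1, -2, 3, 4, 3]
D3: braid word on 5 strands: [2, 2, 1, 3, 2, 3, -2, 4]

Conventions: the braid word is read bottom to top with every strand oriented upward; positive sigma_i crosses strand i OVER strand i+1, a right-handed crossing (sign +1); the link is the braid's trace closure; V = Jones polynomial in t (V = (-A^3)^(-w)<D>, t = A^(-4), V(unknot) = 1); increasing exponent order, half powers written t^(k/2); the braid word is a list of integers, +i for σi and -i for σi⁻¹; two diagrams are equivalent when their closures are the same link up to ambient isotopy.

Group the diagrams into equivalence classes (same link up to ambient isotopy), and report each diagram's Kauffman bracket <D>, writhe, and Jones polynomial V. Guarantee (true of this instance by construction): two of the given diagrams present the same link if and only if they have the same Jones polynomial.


classes: {D1} | {D2} | {D3}
V(D1) = 1  [10 crossings, <D> = 1, w = 0]
D2 (bracket A^-2 - A^2 + A^6 - A^10 + A^14; 8 crossings at w = +2): V = t^-2 - t^-1 + 1 - t + t^2
D3 (bracket -A^2 + A^6 + A^14; 8 crossings at w = +6): V = t + t^3 - t^4
note: 3 classes among 3 diagrams; unequal V(t) rules out equality


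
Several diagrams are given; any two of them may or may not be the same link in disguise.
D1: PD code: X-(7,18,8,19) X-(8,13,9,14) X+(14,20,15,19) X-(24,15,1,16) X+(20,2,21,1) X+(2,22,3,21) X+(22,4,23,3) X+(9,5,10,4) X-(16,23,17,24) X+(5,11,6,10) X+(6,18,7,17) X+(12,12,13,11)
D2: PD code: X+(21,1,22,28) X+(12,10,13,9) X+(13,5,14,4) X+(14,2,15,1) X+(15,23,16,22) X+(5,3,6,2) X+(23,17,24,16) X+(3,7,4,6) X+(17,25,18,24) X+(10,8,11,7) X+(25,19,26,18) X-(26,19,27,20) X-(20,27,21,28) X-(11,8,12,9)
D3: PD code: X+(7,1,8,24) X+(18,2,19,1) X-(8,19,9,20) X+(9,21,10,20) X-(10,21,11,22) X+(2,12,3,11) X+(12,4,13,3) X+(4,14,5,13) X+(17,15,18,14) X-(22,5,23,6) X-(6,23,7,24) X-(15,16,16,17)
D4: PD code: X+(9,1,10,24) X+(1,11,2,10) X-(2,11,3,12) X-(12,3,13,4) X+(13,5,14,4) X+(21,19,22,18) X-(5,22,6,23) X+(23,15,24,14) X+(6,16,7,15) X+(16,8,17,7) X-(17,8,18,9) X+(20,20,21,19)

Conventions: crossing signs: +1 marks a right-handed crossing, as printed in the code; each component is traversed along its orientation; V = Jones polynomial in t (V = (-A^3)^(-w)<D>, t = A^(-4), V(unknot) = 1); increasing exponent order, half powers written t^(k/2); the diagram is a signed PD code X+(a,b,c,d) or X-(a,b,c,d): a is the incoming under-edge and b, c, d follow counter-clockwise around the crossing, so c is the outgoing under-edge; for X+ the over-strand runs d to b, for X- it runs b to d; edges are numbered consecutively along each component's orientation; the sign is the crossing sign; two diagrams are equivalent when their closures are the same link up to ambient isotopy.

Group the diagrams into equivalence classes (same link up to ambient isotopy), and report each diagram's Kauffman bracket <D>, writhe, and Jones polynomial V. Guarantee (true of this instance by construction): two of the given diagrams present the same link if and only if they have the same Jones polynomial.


equivalence classes: {D1, D3} | {D2} | {D4}
D1 (bracket A^-8 - 2A^-4 + 2 - 2A^4 + 2A^8 - A^12 + A^16; 12 crossings at w = +4): V = t^-1 - 1 + 2t - 2t^2 + 2t^3 - 2t^4 + t^5
D2 (bracket A^-8 - 2A^-4 + 1 - 2A^4 + 2A^8 + A^16; 14 crossings at w = +8): V = t^2 + 2t^4 - 2t^5 + t^6 - 2t^7 + t^8
V(D3) = t^-1 - 1 + 2t - 2t^2 + 2t^3 - 2t^4 + t^5  (w +2, c 12, <D> = A^-14 - 2A^-10 + 2A^-6 - 2A^-2 + 2A^2 - A^6 + A^10)
V(D4) = 1  (w +4, c 12, <D> = A^12)
key observation: 3 classes among 4 diagrams; unequal V(t) rules out equality


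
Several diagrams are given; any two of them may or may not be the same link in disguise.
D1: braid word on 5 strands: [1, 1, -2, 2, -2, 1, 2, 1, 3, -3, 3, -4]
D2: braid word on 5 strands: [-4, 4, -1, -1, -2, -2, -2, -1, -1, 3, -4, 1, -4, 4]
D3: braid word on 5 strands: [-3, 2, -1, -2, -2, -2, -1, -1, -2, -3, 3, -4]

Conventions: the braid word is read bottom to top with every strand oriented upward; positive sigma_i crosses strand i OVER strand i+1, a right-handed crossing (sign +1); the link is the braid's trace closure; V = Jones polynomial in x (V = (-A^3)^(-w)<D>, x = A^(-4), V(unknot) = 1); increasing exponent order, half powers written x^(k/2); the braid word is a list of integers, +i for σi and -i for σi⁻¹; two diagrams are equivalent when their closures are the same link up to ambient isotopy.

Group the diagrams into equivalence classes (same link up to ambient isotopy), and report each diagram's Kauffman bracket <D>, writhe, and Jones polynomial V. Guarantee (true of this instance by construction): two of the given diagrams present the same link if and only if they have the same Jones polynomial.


classes: {D1} | {D2, D3}
V(D1) = x + x^3 - x^4  [12 crossings, <D> = -A^-4 + 1 + A^8, w = +4]
V(D2) = x^-8 - 2x^-7 + x^-6 - 2x^-5 + 2x^-4 + x^-2  [14 crossings, <D> = A^-10 + 2A^-2 - 2A^2 + A^6 - 2A^10 + A^14, w = -6]
V(D3) = x^-8 - 2x^-7 + x^-6 - 2x^-5 + 2x^-4 + x^-2  [12 crossings, <D> = A^-16 + 2A^-8 - 2A^-4 + 1 - 2A^4 + A^8, w = -8]
note: comparing 3 Jones polynomials yields 2 groups


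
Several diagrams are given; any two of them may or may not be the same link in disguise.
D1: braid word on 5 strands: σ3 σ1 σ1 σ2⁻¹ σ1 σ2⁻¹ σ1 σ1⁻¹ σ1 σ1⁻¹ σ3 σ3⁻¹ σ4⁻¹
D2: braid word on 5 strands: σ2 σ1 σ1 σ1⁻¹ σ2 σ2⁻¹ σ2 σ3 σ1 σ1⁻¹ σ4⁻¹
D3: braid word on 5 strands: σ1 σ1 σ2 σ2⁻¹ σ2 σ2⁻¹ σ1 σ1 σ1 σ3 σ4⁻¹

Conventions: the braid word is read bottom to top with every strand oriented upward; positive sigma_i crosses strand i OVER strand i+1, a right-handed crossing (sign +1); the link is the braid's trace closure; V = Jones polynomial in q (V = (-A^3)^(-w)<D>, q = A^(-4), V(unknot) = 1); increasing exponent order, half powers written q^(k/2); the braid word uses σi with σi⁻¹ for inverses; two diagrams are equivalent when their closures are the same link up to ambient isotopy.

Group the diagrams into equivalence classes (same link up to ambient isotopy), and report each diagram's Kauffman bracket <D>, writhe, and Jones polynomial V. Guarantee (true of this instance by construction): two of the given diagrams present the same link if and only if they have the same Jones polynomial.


classes: {D1} | {D2} | {D3}
V(D1) = -q^(-3/2) + q^(-1/2) - 2q^(1/2) + q^(3/2) - 2q^(5/2) + q^(7/2)  [13 crossings, <D> = -A^-11 + 2A^-7 - A^-3 + 2A - A^5 + A^9, w = +1]
V(D2) = -q^(1/2) - q^(5/2)  [11 crossings, <D> = A^-1 + A^7, w = +3]
V(D3) = -q^(3/2) - q^(5/2) - q^(7/2) + q^(15/2)  (w +5, c 11, <D> = -A^-15 + A + A^5 + A^9)
insight: comparing 3 Jones polynomials yields 3 groups


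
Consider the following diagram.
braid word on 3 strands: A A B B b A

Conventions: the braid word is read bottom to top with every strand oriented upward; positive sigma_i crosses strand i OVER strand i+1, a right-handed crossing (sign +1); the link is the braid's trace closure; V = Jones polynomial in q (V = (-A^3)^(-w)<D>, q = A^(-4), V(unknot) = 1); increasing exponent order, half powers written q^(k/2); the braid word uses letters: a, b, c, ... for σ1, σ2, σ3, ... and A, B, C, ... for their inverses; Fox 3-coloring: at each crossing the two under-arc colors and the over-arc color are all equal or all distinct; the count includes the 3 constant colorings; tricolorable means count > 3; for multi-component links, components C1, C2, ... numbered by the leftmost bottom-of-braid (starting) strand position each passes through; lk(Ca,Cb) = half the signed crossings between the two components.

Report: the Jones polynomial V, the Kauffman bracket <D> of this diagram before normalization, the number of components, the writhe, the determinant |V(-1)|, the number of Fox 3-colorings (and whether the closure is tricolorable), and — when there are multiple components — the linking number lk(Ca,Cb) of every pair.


V(q) = -q^-4 + q^-3 + q^-1
bracket: A^-8 + 1 - A^4, w = -4
1 component, writhe -4, over 6 crossings
det 3, colorings 9 of 3^6 — tricolorable
observation: |V(-1)| = 3: so tricolorable, since 3 divides 3


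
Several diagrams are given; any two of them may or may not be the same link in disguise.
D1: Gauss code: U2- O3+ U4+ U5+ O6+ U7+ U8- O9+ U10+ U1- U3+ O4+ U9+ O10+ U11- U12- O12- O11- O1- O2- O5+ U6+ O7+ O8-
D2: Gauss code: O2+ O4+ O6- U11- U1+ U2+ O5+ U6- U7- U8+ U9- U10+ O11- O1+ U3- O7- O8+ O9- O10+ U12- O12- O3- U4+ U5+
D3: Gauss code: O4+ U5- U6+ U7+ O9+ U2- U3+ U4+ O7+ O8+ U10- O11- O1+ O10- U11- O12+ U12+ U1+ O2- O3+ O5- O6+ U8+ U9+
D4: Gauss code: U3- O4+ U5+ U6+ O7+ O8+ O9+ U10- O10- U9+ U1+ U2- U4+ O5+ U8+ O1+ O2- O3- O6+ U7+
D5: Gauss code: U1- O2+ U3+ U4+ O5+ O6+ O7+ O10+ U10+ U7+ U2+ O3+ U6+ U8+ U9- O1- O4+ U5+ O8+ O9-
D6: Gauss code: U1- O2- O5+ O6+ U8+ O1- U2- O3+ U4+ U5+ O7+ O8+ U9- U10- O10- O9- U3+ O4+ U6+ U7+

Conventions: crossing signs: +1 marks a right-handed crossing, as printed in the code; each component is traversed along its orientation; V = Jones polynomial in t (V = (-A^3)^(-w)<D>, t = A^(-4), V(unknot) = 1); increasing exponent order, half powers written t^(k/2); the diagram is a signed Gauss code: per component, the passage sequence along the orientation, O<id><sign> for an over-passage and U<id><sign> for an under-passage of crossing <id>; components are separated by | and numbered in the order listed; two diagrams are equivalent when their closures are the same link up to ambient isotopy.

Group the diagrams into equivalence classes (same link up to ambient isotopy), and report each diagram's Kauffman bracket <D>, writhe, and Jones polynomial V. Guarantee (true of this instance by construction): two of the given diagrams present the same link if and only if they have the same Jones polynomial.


grouping into links: {D1, D4, D5, D6} | {D2} | {D3}
V(D1) = t - t^2 + 2t^3 - t^4 + t^5 - t^6  (w +2, c 12, <D> = -A^-18 + A^-14 - A^-10 + 2A^-6 - A^-2 + A^2)
V(D2) = 1  [12 crossings, <D> = 1, w = 0]
V(D3) = t + t^3 - t^4  (w +4, c 12, <D> = -A^-4 + 1 + A^8)
V(D4) = t - t^2 + 2t^3 - t^4 + t^5 - t^6  (w +4, c 10, <D> = -A^-12 + A^-8 - A^-4 + 2 - A^4 + A^8)
V(D5) = t - t^2 + 2t^3 - t^4 + t^5 - t^6  [10 crossings, <D> = -A^-6 + A^-2 - A^2 + 2A^6 - A^10 + A^14, w = +6]
D6 (bracket -A^-18 + A^-14 - A^-10 + 2A^-6 - A^-2 + A^2; 10 crossings at w = +2): V = t - t^2 + 2t^3 - t^4 + t^5 - t^6
why: V(t) takes 3 values over 6 diagrams, fixing the grouping


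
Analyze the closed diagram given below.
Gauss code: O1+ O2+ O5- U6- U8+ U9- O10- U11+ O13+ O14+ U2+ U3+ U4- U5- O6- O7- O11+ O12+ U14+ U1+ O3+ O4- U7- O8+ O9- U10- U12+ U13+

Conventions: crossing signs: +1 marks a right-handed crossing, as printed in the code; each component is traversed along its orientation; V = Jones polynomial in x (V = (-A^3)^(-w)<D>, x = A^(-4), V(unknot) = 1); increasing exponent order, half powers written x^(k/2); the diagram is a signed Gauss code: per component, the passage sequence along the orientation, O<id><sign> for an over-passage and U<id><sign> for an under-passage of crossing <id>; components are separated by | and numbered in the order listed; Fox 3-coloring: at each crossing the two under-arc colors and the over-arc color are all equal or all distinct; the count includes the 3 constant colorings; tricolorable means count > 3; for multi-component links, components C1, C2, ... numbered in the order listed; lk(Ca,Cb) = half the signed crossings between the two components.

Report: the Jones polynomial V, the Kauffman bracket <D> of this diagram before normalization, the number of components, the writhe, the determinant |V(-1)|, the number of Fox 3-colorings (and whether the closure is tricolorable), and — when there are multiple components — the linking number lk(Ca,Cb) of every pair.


Jones polynomial: V(x) = 1
<D> = A^6; writhe +2
components 1, writhe +2 (14 crossings)
3-colorings: 3 of 3^14, det 1 — not tricolorable
note: det 1 = |V(-1)|; not divisible by 3, so not tricolorable


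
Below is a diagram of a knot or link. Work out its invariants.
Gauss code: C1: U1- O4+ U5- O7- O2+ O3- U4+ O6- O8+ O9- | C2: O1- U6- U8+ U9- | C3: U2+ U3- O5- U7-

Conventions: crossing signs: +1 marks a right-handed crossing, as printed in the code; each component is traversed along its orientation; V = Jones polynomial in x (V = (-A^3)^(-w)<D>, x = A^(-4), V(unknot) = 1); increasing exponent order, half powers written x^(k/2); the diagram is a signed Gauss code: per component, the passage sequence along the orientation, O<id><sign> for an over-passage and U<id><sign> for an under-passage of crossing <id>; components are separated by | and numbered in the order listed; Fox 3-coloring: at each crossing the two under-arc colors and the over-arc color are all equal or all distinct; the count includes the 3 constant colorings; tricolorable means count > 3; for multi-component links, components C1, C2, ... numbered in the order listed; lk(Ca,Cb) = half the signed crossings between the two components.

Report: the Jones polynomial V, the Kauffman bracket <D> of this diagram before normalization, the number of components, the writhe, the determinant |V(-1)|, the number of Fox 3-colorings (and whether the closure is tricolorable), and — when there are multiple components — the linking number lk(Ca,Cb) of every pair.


V = x^-5 + 2x^-3 + x^-1
<D> = -A^-5 - 2A^3 - A^11 (w = -3)
3 components over 9 crossings, w = -3
lk(C1,C2): -1
lk(C1,C3) = -1
linking number lk(C2,C3) = 0
3 Fox colorings among 3^9, |V(-1)| = 4: not tricolorable
why: the 3 component pairs carry total linking -2


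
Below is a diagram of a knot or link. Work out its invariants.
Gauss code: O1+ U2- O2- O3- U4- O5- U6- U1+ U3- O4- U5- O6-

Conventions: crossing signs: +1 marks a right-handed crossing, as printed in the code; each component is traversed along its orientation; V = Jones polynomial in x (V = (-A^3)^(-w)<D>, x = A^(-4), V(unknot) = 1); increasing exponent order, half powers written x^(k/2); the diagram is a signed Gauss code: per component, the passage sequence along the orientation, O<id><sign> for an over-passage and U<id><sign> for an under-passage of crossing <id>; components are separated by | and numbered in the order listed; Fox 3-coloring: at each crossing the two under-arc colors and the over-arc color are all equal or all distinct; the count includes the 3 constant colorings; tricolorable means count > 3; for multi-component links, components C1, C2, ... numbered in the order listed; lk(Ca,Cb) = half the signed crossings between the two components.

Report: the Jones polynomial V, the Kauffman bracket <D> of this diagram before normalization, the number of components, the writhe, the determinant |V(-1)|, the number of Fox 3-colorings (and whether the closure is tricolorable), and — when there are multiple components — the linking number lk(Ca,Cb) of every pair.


V = -x^-4 + x^-3 + x^-1
<D> = A^-8 + 1 - A^4 (w = -4)
1 component over 6 crossings, w = -4
9 Fox colorings among 3^6, |V(-1)| = 3: tricolorable
why: w = -4 shifts under R1 moves; the (-A^3)^(4) factor cancels that in V


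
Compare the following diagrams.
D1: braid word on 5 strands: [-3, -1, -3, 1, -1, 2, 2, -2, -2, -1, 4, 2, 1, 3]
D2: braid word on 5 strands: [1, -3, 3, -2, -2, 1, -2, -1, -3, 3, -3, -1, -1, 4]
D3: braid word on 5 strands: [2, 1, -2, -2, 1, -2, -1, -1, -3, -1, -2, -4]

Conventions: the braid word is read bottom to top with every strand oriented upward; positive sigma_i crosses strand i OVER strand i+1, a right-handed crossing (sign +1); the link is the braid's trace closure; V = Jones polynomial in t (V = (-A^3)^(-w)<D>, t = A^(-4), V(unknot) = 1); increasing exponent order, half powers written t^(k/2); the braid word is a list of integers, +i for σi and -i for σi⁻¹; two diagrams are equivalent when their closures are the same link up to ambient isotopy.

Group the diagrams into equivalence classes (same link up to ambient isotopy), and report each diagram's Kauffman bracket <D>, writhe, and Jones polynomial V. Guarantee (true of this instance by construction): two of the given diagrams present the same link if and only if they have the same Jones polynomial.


grouping into links: {D1} | {D2, D3}
V(D1) = 1  (w 0, c 14, <D> = 1)
V(D2) = -t^-6 + t^-5 - t^-4 + 2t^-3 - t^-2 + t^-1  [14 crossings, <D> = A^-8 - A^-4 + 2 - A^4 + A^8 - A^12, w = -4]
V(D3) = -t^-6 + t^-5 - t^-4 + 2t^-3 - t^-2 + t^-1  (w -6, c 12, <D> = A^-14 - A^-10 + 2A^-6 - A^-2 + A^2 - A^6)
key observation: 2 values of V(t) split the 3 diagrams


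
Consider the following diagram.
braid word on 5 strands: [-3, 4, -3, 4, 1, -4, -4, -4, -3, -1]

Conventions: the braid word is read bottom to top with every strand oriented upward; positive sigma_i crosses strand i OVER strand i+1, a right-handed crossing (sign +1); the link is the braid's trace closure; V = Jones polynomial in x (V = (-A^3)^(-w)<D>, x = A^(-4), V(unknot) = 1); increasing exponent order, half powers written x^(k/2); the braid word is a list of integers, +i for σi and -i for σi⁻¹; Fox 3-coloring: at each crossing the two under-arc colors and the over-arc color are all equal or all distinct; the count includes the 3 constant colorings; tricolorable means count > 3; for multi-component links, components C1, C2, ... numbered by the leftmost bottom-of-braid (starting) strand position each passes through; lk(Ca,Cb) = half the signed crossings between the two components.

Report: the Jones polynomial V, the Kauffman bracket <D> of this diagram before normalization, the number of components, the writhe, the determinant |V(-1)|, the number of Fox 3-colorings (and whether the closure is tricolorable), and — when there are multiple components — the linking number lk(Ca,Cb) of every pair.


V = -x^-7 - x^-6 + x^-4 + 2x^-3 + x^-2 + x^-1 + 1
<D> = A^-12 + A^-8 + A^-4 + 2 + A^4 - A^12 - A^16 (w = -4)
3 components over 10 crossings, w = -4
lk(C1,C2): 0
lk(C1,C3) = 0
linking number lk(C2,C3) = 0
27 Fox colorings among 3^11, |V(-1)| = 0: tricolorable
why: the 3 component pairs carry total linking 0


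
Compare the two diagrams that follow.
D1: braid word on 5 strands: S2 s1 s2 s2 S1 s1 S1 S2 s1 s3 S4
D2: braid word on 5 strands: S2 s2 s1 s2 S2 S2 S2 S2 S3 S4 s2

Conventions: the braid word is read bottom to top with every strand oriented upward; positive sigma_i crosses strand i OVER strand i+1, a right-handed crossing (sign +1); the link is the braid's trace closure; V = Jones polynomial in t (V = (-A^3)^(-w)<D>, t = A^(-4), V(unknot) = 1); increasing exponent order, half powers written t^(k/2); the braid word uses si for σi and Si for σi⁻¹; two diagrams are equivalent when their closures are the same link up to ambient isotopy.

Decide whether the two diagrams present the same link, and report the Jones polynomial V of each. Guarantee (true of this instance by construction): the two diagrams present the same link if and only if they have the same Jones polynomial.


same link: no
V(D1) = -t^(-3/2) - 2t^(1/2) + t^(3/2) - t^(5/2) + t^(7/2)  [11 crossings, <D> = -A^-11 + A^-7 - A^-3 + 2A + A^9, w = +1]
V(D2) = -t^(-5/2) - t^(-1/2)  (w -3, c 11, <D> = A^-7 + A)
note: 2 values of V(t) split the 2 diagrams


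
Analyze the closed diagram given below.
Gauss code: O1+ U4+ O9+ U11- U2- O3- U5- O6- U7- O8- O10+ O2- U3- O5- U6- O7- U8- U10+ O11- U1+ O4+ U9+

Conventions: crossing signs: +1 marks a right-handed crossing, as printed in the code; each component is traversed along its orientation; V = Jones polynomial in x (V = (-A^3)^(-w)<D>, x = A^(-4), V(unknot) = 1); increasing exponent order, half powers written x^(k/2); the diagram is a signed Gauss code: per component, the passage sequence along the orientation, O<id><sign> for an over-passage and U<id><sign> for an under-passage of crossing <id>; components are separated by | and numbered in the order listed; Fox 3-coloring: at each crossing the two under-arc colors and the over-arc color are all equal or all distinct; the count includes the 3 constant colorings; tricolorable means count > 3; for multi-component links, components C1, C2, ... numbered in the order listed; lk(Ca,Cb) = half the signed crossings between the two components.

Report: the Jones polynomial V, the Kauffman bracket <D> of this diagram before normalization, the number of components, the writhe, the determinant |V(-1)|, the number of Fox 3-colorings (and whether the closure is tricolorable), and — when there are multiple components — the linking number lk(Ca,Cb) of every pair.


V = -x^-6 + x^-5 - 2x^-4 + 3x^-3 - 2x^-2 + 3x^-1 - 1 + x - x^2
<D> = A^-17 - A^-13 + A^-9 - 3A^-5 + 2A^-1 - 3A^3 + 2A^7 - A^11 + A^15 (w = -3)
1 component over 11 crossings, w = -3
9 Fox colorings among 3^11, |V(-1)| = 15: tricolorable
why: w = -3 shifts under R1 moves; the (-A^3)^(3) factor cancels that in V


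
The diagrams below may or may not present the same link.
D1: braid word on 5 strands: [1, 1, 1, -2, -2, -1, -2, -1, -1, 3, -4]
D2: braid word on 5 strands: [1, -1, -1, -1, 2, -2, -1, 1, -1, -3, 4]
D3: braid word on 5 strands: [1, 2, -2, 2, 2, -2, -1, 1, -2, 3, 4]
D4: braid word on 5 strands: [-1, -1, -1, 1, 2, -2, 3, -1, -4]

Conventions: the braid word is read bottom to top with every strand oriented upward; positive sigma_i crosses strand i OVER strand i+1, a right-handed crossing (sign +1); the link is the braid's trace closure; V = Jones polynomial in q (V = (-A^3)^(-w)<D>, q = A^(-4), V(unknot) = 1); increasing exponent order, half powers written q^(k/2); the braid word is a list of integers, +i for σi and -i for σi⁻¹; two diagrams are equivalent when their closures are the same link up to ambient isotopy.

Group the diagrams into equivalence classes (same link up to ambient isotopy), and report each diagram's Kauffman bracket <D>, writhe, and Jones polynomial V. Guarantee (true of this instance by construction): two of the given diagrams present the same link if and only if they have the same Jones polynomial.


equivalence classes: {D1} | {D2, D4} | {D3}
D1 (bracket A^-7 + A; 11 crossings at w = -3): V = -q^(-5/2) - q^(-1/2)
V(D2) = q^(-9/2) - q^(-5/2) - q^(-3/2) - q^(-1/2)  (w -3, c 11, <D> = A^-7 + A^-3 + A - A^9)
V(D3) = -q^(-1/2) - q^(1/2)  (w +3, c 11, <D> = A^7 + A^11)
V(D4) = q^(-9/2) - q^(-5/2) - q^(-3/2) - q^(-1/2)  [9 crossings, <D> = A^-7 + A^-3 + A - A^9, w = -3]
key observation: comparing 4 Jones polynomials yields 3 groups


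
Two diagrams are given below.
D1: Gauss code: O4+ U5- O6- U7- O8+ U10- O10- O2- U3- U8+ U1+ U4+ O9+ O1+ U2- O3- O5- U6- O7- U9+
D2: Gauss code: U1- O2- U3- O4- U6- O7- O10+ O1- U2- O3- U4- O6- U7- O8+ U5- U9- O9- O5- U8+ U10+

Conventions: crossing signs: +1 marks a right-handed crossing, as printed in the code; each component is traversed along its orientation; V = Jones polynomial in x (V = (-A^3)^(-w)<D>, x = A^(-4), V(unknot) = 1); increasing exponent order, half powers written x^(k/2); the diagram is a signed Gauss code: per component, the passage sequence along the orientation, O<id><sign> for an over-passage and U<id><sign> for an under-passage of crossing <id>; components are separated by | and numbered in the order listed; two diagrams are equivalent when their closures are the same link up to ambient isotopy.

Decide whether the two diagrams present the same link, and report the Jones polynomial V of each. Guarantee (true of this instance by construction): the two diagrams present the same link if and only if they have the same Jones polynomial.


same link: no
V(D1) = x^-5 - 2x^-4 + 2x^-3 - 2x^-2 + 2x^-1 - 1 + x  [10 crossings, <D> = A^-10 - A^-6 + 2A^-2 - 2A^2 + 2A^6 - 2A^10 + A^14, w = -2]
D2 (bracket A^-10 + A^-2 - A^2 + A^6 - A^10; 10 crossings at w = -6): V = -x^-7 + x^-6 - x^-5 + x^-4 + x^-2
note: 2 classes among 2 diagrams; unequal V(x) rules out equality


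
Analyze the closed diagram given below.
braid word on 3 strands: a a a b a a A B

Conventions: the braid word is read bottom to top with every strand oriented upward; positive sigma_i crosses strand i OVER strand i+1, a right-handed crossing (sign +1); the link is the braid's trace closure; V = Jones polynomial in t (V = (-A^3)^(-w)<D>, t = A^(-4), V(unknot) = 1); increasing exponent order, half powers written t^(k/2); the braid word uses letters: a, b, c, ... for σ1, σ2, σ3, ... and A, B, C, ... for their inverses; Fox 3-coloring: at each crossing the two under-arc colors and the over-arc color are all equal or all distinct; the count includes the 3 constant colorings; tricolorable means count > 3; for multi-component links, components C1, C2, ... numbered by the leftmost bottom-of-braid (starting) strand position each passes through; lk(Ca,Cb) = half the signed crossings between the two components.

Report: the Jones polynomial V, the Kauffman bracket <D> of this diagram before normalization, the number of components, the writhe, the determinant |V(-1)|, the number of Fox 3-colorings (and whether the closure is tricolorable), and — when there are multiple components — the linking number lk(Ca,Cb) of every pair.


V = t + t^3 - t^4
<D> = -A^-4 + 1 + A^8 (w = +4)
1 component over 8 crossings, w = +4
9 Fox colorings among 3^8, |V(-1)| = 3: tricolorable
why: w = +4 shifts under R1 moves; the (-A^3)^(-4) factor cancels that in V
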